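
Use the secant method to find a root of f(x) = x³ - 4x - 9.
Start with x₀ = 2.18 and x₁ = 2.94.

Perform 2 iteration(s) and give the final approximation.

f(x) = x³ - 4x - 9
x₀ = 2.18, x₁ = 2.94

Secant formula: x_{n+1} = x_n - f(x_n)(x_n - x_{n-1})/(f(x_n) - f(x_{n-1}))

Iteration 1:
  f(2.180000) = -7.359768
  f(2.940000) = 4.652184
  x_2 = 2.940000 - 4.652184×(2.940000 - 2.180000)/(4.652184 - (-7.359768))
       = 2.645655
Iteration 2:
  f(2.940000) = 4.652184
  f(2.645655) = -1.064386
  x_3 = 2.645655 - (-1.064386)×(2.645655 - 2.940000)/(-1.064386 - 4.652184)
       = 2.700460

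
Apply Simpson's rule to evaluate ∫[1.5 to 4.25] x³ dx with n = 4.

f(x) = x³
a = 1.5, b = 4.25, n = 4
h = (b - a)/n = 0.687500

Simpson's rule: (h/3)[f(x₀) + 4f(x₁) + 2f(x₂) + ... + f(xₙ)]

x_0 = 1.5000, f(x_0) = 3.375000, coefficient = 1
x_1 = 2.1875, f(x_1) = 10.467529, coefficient = 4
x_2 = 2.8750, f(x_2) = 23.763672, coefficient = 2
x_3 = 3.5625, f(x_3) = 45.213135, coefficient = 4
x_4 = 4.2500, f(x_4) = 76.765625, coefficient = 1

I ≈ (0.687500/3) × 350.390625 = 80.297852
Exact value: 80.297852
Error: 0.000000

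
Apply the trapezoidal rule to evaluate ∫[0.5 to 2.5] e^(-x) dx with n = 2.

f(x) = e^(-x)
a = 0.5, b = 2.5, n = 2
h = (b - a)/n = 1.000000

Trapezoidal rule: (h/2)[f(x₀) + 2f(x₁) + 2f(x₂) + ... + f(xₙ)]

x_0 = 0.5000, f(x_0) = 0.606531, coefficient = 1
x_1 = 1.5000, f(x_1) = 0.223130, coefficient = 2
x_2 = 2.5000, f(x_2) = 0.082085, coefficient = 1

I ≈ (1.000000/2) × 1.134876 = 0.567438
Exact value: 0.524446
Error: 0.042992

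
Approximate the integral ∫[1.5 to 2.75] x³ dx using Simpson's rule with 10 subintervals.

f(x) = x³
a = 1.5, b = 2.75, n = 10
h = (b - a)/n = 0.125000

Simpson's rule: (h/3)[f(x₀) + 4f(x₁) + 2f(x₂) + ... + f(xₙ)]

x_0 = 1.5000, f(x_0) = 3.375000, coefficient = 1
x_1 = 1.6250, f(x_1) = 4.291016, coefficient = 4
x_2 = 1.7500, f(x_2) = 5.359375, coefficient = 2
x_3 = 1.8750, f(x_3) = 6.591797, coefficient = 4
x_4 = 2.0000, f(x_4) = 8.000000, coefficient = 2
x_5 = 2.1250, f(x_5) = 9.595703, coefficient = 4
x_6 = 2.2500, f(x_6) = 11.390625, coefficient = 2
x_7 = 2.3750, f(x_7) = 13.396484, coefficient = 4
x_8 = 2.5000, f(x_8) = 15.625000, coefficient = 2
x_9 = 2.6250, f(x_9) = 18.087891, coefficient = 4
x_10 = 2.7500, f(x_10) = 20.796875, coefficient = 1

I ≈ (0.125000/3) × 312.773438 = 13.032227
Exact value: 13.032227
Error: 0.000000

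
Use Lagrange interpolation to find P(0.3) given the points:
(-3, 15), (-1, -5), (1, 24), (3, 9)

Lagrange interpolation formula:
P(x) = Σ yᵢ × Lᵢ(x)
where Lᵢ(x) = Π_{j≠i} (x - xⱼ)/(xᵢ - xⱼ)

L_0(0.3) = (0.3 - (-1))/(-3 - (-1)) × (0.3 - 1)/(-3 - 1) × (0.3 - 3)/(-3 - 3) = -0.051187
L_1(0.3) = (0.3 - (-3))/(-1 - (-3)) × (0.3 - 1)/(-1 - 1) × (0.3 - 3)/(-1 - 3) = 0.389812
L_2(0.3) = (0.3 - (-3))/(1 - (-3)) × (0.3 - (-1))/(1 - (-1)) × (0.3 - 3)/(1 - 3) = 0.723938
L_3(0.3) = (0.3 - (-3))/(3 - (-3)) × (0.3 - (-1))/(3 - (-1)) × (0.3 - 1)/(3 - 1) = -0.062562

P(0.3) = 15×L_0(0.3) + (-5)×L_1(0.3) + 24×L_2(0.3) + 9×L_3(0.3)
P(0.3) = 14.094563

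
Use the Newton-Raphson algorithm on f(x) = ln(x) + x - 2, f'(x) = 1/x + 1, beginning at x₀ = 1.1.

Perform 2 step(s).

f(x) = ln(x) + x - 2
f'(x) = 1/x + 1
x₀ = 1.1

Newton-Raphson formula: x_{n+1} = x_n - f(x_n)/f'(x_n)

Iteration 1:
  f(1.100000) = -0.804690
  f'(1.100000) = 1.909091
  x_1 = 1.100000 - (-0.804690)/1.909091 = 1.521504
Iteration 2:
  f(1.521504) = -0.058796
  f'(1.521504) = 1.657244
  x_2 = 1.521504 - (-0.058796)/1.657244 = 1.556983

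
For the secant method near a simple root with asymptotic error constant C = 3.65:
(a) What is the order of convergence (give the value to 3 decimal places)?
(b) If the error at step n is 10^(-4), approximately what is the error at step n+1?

(a) Secant method has superlinear convergence with order φ = (1+√5)/2 ≈ 1.618.
    This means |e_{n+1}| ≈ C|e_n|^1.618.

(b) With |e_n| = 10^(-4) and C = 3.65:
    |e_{n+1}| ≈ 3.65 × (10^(-4))^1.618 = 3.65 × 10^(-6.47)

(a) ≈ 1.618 (golden ratio); (b) |e_{n+1}| ≈ 1.231e-06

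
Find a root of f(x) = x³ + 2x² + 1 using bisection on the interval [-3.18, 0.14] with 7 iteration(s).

f(x) = x³ + 2x² + 1
Initial interval: [-3.18, 0.14]

Iteration 1:
  c_1 = (-3.180000 + 0.140000)/2 = -1.520000
  f(c_1) = f(-1.520000) = 2.108992
  f(a) × f(c) < 0, new interval: [-3.180000, -1.520000]
Iteration 2:
  c_2 = (-3.180000 + (-1.520000))/2 = -2.350000
  f(c_2) = f(-2.350000) = -0.932875
  f(a) × f(c) ≥ 0, new interval: [-2.350000, -1.520000]
Iteration 3:
  c_3 = (-2.350000 + (-1.520000))/2 = -1.935000
  f(c_3) = f(-1.935000) = 1.243375
  f(a) × f(c) < 0, new interval: [-2.350000, -1.935000]
Iteration 4:
  c_4 = (-2.350000 + (-1.935000))/2 = -2.142500
  f(c_4) = f(-2.142500) = 0.345881
  f(a) × f(c) < 0, new interval: [-2.350000, -2.142500]
Iteration 5:
  c_5 = (-2.350000 + (-2.142500))/2 = -2.246250
  f(c_5) = f(-2.246250) = -0.242489
  f(a) × f(c) ≥ 0, new interval: [-2.246250, -2.142500]
Iteration 6:
  c_6 = (-2.246250 + (-2.142500))/2 = -2.194375
  f(c_6) = f(-2.194375) = 0.064030
  f(a) × f(c) < 0, new interval: [-2.246250, -2.194375]
Iteration 7:
  c_7 = (-2.246250 + (-2.194375))/2 = -2.220312
  f(c_7) = f(-2.220312) = -0.086094
  f(a) × f(c) ≥ 0, new interval: [-2.220312, -2.194375]

After 7 iteration(s), the approximation is c_7 = -2.220312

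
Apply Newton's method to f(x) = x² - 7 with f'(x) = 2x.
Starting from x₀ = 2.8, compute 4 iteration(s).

f(x) = x² - 7
f'(x) = 2x
x₀ = 2.8

Newton-Raphson formula: x_{n+1} = x_n - f(x_n)/f'(x_n)

Iteration 1:
  f(2.800000) = 0.840000
  f'(2.800000) = 5.600000
  x_1 = 2.800000 - 0.840000/5.600000 = 2.650000
Iteration 2:
  f(2.650000) = 0.022500
  f'(2.650000) = 5.300000
  x_2 = 2.650000 - 0.022500/5.300000 = 2.645755
Iteration 3:
  f(2.645755) = 0.000018
  f'(2.645755) = 5.291509
  x_3 = 2.645755 - 0.000018/5.291509 = 2.645751
Iteration 4:
  f(2.645751) = 0.000000
  f'(2.645751) = 5.291503
  x_4 = 2.645751 - 0.000000/5.291503 = 2.645751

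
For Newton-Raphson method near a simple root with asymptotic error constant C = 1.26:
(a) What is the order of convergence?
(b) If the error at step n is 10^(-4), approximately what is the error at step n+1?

(a) Newton-Raphson has quadratic (order 2) convergence near simple roots.
    This means |e_{n+1}| ≈ C|e_n|².

(b) With |e_n| = 10^(-4) and C = 1.26:
    |e_{n+1}| ≈ 1.26 × (10^(-4))² = 1.26 × 10^(-8)

(a) 2 (quadratic); (b) |e_{n+1}| ≈ 1.260e-08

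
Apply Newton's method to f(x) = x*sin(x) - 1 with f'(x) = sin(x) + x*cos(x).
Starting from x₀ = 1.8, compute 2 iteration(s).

f(x) = x*sin(x) - 1
f'(x) = sin(x) + x*cos(x)
x₀ = 1.8

Newton-Raphson formula: x_{n+1} = x_n - f(x_n)/f'(x_n)

Iteration 1:
  f(1.800000) = 0.752926
  f'(1.800000) = 0.564884
  x_1 = 1.800000 - 0.752926/0.564884 = 0.467114
Iteration 2:
  f(0.467114) = -0.789653
  f'(0.467114) = 0.867384
  x_2 = 0.467114 - (-0.789653)/0.867384 = 1.377499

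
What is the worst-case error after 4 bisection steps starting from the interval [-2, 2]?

Bisection error bound: |error| ≤ (b-a)/2^n
|error| ≤ (2 - (-2))/2^4 = 4/2^4
|error| ≤ 0.2500000000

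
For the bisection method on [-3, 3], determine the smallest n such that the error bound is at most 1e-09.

We need (b-a)/2^n ≤ 1e-09
(3 - (-3))/2^n ≤ 1e-09
6/2^n ≤ 1e-09
2^n ≥ 6000000000
n ≥ log₂(6000000000) = 32.48
n ≥ 33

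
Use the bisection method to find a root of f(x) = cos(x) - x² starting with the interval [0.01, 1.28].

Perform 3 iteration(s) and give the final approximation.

f(x) = cos(x) - x²
Initial interval: [0.01, 1.28]

Iteration 1:
  c_1 = (0.010000 + 1.280000)/2 = 0.645000
  f(c_1) = f(0.645000) = 0.383075
  f(a) × f(c) ≥ 0, new interval: [0.645000, 1.280000]
Iteration 2:
  c_2 = (0.645000 + 1.280000)/2 = 0.962500
  f(c_2) = f(0.962500) = -0.354936
  f(a) × f(c) < 0, new interval: [0.645000, 0.962500]
Iteration 3:
  c_3 = (0.645000 + 0.962500)/2 = 0.803750
  f(c_3) = f(0.803750) = 0.047998
  f(a) × f(c) ≥ 0, new interval: [0.803750, 0.962500]

After 3 iteration(s), the approximation is c_3 = 0.803750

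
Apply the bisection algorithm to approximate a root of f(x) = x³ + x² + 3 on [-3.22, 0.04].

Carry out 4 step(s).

f(x) = x³ + x² + 3
Initial interval: [-3.22, 0.04]

Iteration 1:
  c_1 = (-3.220000 + 0.040000)/2 = -1.590000
  f(c_1) = f(-1.590000) = 1.508421
  f(a) × f(c) < 0, new interval: [-3.220000, -1.590000]
Iteration 2:
  c_2 = (-3.220000 + (-1.590000))/2 = -2.405000
  f(c_2) = f(-2.405000) = -5.126555
  f(a) × f(c) ≥ 0, new interval: [-2.405000, -1.590000]
Iteration 3:
  c_3 = (-2.405000 + (-1.590000))/2 = -1.997500
  f(c_3) = f(-1.997500) = -0.980031
  f(a) × f(c) ≥ 0, new interval: [-1.997500, -1.590000]
Iteration 4:
  c_4 = (-1.997500 + (-1.590000))/2 = -1.793750
  f(c_4) = f(-1.793750) = 0.446078
  f(a) × f(c) < 0, new interval: [-1.997500, -1.793750]

After 4 iteration(s), the approximation is c_4 = -1.793750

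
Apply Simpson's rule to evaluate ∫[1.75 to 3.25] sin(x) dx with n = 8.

f(x) = sin(x)
a = 1.75, b = 3.25, n = 8
h = (b - a)/n = 0.187500

Simpson's rule: (h/3)[f(x₀) + 4f(x₁) + 2f(x₂) + ... + f(xₙ)]

x_0 = 1.7500, f(x_0) = 0.983986, coefficient = 1
x_1 = 1.9375, f(x_1) = 0.933514, coefficient = 4
x_2 = 2.1250, f(x_2) = 0.850320, coefficient = 2
x_3 = 2.3125, f(x_3) = 0.737319, coefficient = 4
x_4 = 2.5000, f(x_4) = 0.598472, coefficient = 2
x_5 = 2.6875, f(x_5) = 0.438647, coefficient = 4
x_6 = 2.8750, f(x_6) = 0.263446, coefficient = 2
x_7 = 3.0625, f(x_7) = 0.079010, coefficient = 4
x_8 = 3.2500, f(x_8) = -0.108195, coefficient = 1

I ≈ (0.187500/3) × 13.054228 = 0.815889
Exact value: 0.815884
Error: 0.000006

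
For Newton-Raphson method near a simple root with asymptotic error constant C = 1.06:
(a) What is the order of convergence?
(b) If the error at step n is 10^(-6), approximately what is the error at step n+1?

(a) Newton-Raphson has quadratic (order 2) convergence near simple roots.
    This means |e_{n+1}| ≈ C|e_n|².

(b) With |e_n| = 10^(-6) and C = 1.06:
    |e_{n+1}| ≈ 1.06 × (10^(-6))² = 1.06 × 10^(-12)

(a) 2 (quadratic); (b) |e_{n+1}| ≈ 1.060e-12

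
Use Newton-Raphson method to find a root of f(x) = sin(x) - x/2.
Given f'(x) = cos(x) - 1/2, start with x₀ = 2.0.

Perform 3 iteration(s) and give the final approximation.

f(x) = sin(x) - x/2
f'(x) = cos(x) - 1/2
x₀ = 2.0

Newton-Raphson formula: x_{n+1} = x_n - f(x_n)/f'(x_n)

Iteration 1:
  f(2.000000) = -0.090703
  f'(2.000000) = -0.916147
  x_1 = 2.000000 - (-0.090703)/(-0.916147) = 1.900996
Iteration 2:
  f(1.900996) = -0.004520
  f'(1.900996) = -0.824232
  x_2 = 1.900996 - (-0.004520)/(-0.824232) = 1.895512
Iteration 3:
  f(1.895512) = -0.000014
  f'(1.895512) = -0.819039
  x_3 = 1.895512 - (-0.000014)/(-0.819039) = 1.895494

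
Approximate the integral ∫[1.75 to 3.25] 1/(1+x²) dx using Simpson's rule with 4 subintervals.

f(x) = 1/(1+x²)
a = 1.75, b = 3.25, n = 4
h = (b - a)/n = 0.375000

Simpson's rule: (h/3)[f(x₀) + 4f(x₁) + 2f(x₂) + ... + f(xₙ)]

x_0 = 1.7500, f(x_0) = 0.246154, coefficient = 1
x_1 = 2.1250, f(x_1) = 0.181303, coefficient = 4
x_2 = 2.5000, f(x_2) = 0.137931, coefficient = 2
x_3 = 2.8750, f(x_3) = 0.107926, coefficient = 4
x_4 = 3.2500, f(x_4) = 0.086486, coefficient = 1

I ≈ (0.375000/3) × 1.765418 = 0.220677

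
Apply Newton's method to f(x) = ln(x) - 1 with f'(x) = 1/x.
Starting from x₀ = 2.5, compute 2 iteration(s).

f(x) = ln(x) - 1
f'(x) = 1/x
x₀ = 2.5

Newton-Raphson formula: x_{n+1} = x_n - f(x_n)/f'(x_n)

Iteration 1:
  f(2.500000) = -0.083709
  f'(2.500000) = 0.400000
  x_1 = 2.500000 - (-0.083709)/0.400000 = 2.709273
Iteration 2:
  f(2.709273) = -0.003320
  f'(2.709273) = 0.369103
  x_2 = 2.709273 - (-0.003320)/0.369103 = 2.718267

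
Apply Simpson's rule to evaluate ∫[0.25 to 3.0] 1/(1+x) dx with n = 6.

f(x) = 1/(1+x)
a = 0.25, b = 3.0, n = 6
h = (b - a)/n = 0.458333

Simpson's rule: (h/3)[f(x₀) + 4f(x₁) + 2f(x₂) + ... + f(xₙ)]

x_0 = 0.2500, f(x_0) = 0.800000, coefficient = 1
x_1 = 0.7083, f(x_1) = 0.585366, coefficient = 4
x_2 = 1.1667, f(x_2) = 0.461538, coefficient = 2
x_3 = 1.6250, f(x_3) = 0.380952, coefficient = 4
x_4 = 2.0833, f(x_4) = 0.324324, coefficient = 2
x_5 = 2.5417, f(x_5) = 0.282353, coefficient = 4
x_6 = 3.0000, f(x_6) = 0.250000, coefficient = 1

I ≈ (0.458333/3) × 7.616410 = 1.163618
Exact value: 1.163151
Error: 0.000467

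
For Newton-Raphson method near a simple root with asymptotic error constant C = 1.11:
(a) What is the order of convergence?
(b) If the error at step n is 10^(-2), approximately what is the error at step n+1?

(a) Newton-Raphson has quadratic (order 2) convergence near simple roots.
    This means |e_{n+1}| ≈ C|e_n|².

(b) With |e_n| = 10^(-2) and C = 1.11:
    |e_{n+1}| ≈ 1.11 × (10^(-2))² = 1.11 × 10^(-4)

(a) 2 (quadratic); (b) |e_{n+1}| ≈ 1.110e-04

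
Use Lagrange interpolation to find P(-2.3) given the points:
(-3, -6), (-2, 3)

Lagrange interpolation formula:
P(x) = Σ yᵢ × Lᵢ(x)
where Lᵢ(x) = Π_{j≠i} (x - xⱼ)/(xᵢ - xⱼ)

L_0(-2.3) = (-2.3 - (-2))/(-3 - (-2)) = 0.300000
L_1(-2.3) = (-2.3 - (-3))/(-2 - (-3)) = 0.700000

P(-2.3) = (-6)×L_0(-2.3) + 3×L_1(-2.3)
P(-2.3) = 0.300000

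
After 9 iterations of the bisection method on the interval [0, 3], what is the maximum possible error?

Bisection error bound: |error| ≤ (b-a)/2^n
|error| ≤ (3 - 0)/2^9 = 3/2^9
|error| ≤ 0.0058593750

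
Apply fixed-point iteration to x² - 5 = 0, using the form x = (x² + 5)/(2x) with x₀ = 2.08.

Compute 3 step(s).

Equation: x² - 5 = 0
Fixed-point form: x = (x² + 5)/(2x)
x₀ = 2.08

x_1 = g(2.080000) = 2.241923
x_2 = g(2.241923) = 2.236076
x_3 = g(2.236076) = 2.236068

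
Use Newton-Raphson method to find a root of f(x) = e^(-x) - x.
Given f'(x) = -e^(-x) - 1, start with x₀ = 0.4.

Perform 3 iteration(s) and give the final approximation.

f(x) = e^(-x) - x
f'(x) = -e^(-x) - 1
x₀ = 0.4

Newton-Raphson formula: x_{n+1} = x_n - f(x_n)/f'(x_n)

Iteration 1:
  f(0.400000) = 0.270320
  f'(0.400000) = -1.670320
  x_1 = 0.400000 - 0.270320/(-1.670320) = 0.561837
Iteration 2:
  f(0.561837) = 0.008323
  f'(0.561837) = -1.570161
  x_2 = 0.561837 - 0.008323/(-1.570161) = 0.567138
Iteration 3:
  f(0.567138) = 0.000008
  f'(0.567138) = -1.567146
  x_3 = 0.567138 - 0.000008/(-1.567146) = 0.567143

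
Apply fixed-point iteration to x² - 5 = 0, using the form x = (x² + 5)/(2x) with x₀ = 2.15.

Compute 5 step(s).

Equation: x² - 5 = 0
Fixed-point form: x = (x² + 5)/(2x)
x₀ = 2.15

x_1 = g(2.150000) = 2.237791
x_2 = g(2.237791) = 2.236069
x_3 = g(2.236069) = 2.236068
x_4 = g(2.236068) = 2.236068
x_5 = g(2.236068) = 2.236068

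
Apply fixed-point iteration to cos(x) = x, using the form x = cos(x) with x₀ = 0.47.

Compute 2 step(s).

Equation: cos(x) = x
Fixed-point form: x = cos(x)
x₀ = 0.47

x_1 = g(0.470000) = 0.891568
x_2 = g(0.891568) = 0.628193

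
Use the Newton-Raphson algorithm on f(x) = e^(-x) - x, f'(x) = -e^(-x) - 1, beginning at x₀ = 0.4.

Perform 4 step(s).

f(x) = e^(-x) - x
f'(x) = -e^(-x) - 1
x₀ = 0.4

Newton-Raphson formula: x_{n+1} = x_n - f(x_n)/f'(x_n)

Iteration 1:
  f(0.400000) = 0.270320
  f'(0.400000) = -1.670320
  x_1 = 0.400000 - 0.270320/(-1.670320) = 0.561837
Iteration 2:
  f(0.561837) = 0.008323
  f'(0.561837) = -1.570161
  x_2 = 0.561837 - 0.008323/(-1.570161) = 0.567138
Iteration 3:
  f(0.567138) = 0.000008
  f'(0.567138) = -1.567146
  x_3 = 0.567138 - 0.000008/(-1.567146) = 0.567143
Iteration 4:
  f(0.567143) = 0.000000
  f'(0.567143) = -1.567143
  x_4 = 0.567143 - 0.000000/(-1.567143) = 0.567143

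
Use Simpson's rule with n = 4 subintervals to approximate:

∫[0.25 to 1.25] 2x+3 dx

f(x) = 2x+3
a = 0.25, b = 1.25, n = 4
h = (b - a)/n = 0.250000

Simpson's rule: (h/3)[f(x₀) + 4f(x₁) + 2f(x₂) + ... + f(xₙ)]

x_0 = 0.2500, f(x_0) = 3.500000, coefficient = 1
x_1 = 0.5000, f(x_1) = 4.000000, coefficient = 4
x_2 = 0.7500, f(x_2) = 4.500000, coefficient = 2
x_3 = 1.0000, f(x_3) = 5.000000, coefficient = 4
x_4 = 1.2500, f(x_4) = 5.500000, coefficient = 1

I ≈ (0.250000/3) × 54.000000 = 4.500000
Exact value: 4.500000
Error: 0.000000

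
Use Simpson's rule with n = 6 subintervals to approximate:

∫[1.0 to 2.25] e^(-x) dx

f(x) = e^(-x)
a = 1.0, b = 2.25, n = 6
h = (b - a)/n = 0.208333

Simpson's rule: (h/3)[f(x₀) + 4f(x₁) + 2f(x₂) + ... + f(xₙ)]

x_0 = 1.0000, f(x_0) = 0.367879, coefficient = 1
x_1 = 1.2083, f(x_1) = 0.298695, coefficient = 4
x_2 = 1.4167, f(x_2) = 0.242521, coefficient = 2
x_3 = 1.6250, f(x_3) = 0.196912, coefficient = 4
x_4 = 1.8333, f(x_4) = 0.159880, coefficient = 2
x_5 = 2.0417, f(x_5) = 0.129812, coefficient = 4
x_6 = 2.2500, f(x_6) = 0.105399, coefficient = 1

I ≈ (0.208333/3) × 3.779754 = 0.262483
Exact value: 0.262480
Error: 0.000003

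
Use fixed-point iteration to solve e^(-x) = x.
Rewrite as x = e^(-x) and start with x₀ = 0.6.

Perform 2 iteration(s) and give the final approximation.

Equation: e^(-x) = x
Fixed-point form: x = e^(-x)
x₀ = 0.6

x_1 = g(0.600000) = 0.548812
x_2 = g(0.548812) = 0.577636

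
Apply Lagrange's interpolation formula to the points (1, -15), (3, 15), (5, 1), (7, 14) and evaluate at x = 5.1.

Lagrange interpolation formula:
P(x) = Σ yᵢ × Lᵢ(x)
where Lᵢ(x) = Π_{j≠i} (x - xⱼ)/(xᵢ - xⱼ)

L_0(5.1) = (5.1 - 3)/(1 - 3) × (5.1 - 5)/(1 - 5) × (5.1 - 7)/(1 - 7) = 0.008312
L_1(5.1) = (5.1 - 1)/(3 - 1) × (5.1 - 5)/(3 - 5) × (5.1 - 7)/(3 - 7) = -0.048687
L_2(5.1) = (5.1 - 1)/(5 - 1) × (5.1 - 3)/(5 - 3) × (5.1 - 7)/(5 - 7) = 1.022437
L_3(5.1) = (5.1 - 1)/(7 - 1) × (5.1 - 3)/(7 - 3) × (5.1 - 5)/(7 - 5) = 0.017937

P(5.1) = (-15)×L_0(5.1) + 15×L_1(5.1) + 1×L_2(5.1) + 14×L_3(5.1)
P(5.1) = 0.418563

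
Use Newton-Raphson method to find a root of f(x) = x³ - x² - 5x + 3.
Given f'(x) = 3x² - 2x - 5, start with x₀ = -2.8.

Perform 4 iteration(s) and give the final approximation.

f(x) = x³ - x² - 5x + 3
f'(x) = 3x² - 2x - 5
x₀ = -2.8

Newton-Raphson formula: x_{n+1} = x_n - f(x_n)/f'(x_n)

Iteration 1:
  f(-2.800000) = -12.792000
  f'(-2.800000) = 24.120000
  x_1 = -2.800000 - (-12.792000)/24.120000 = -2.269652
Iteration 2:
  f(-2.269652) = -2.494761
  f'(-2.269652) = 14.993261
  x_2 = -2.269652 - (-2.494761)/14.993261 = -2.103260
Iteration 3:
  f(-2.103260) = -0.211595
  f'(-2.103260) = 12.477622
  x_3 = -2.103260 - (-0.211595)/12.477622 = -2.086302
Iteration 4:
  f(-2.086302) = -0.002097
  f'(-2.086302) = 12.230568
  x_4 = -2.086302 - (-0.002097)/12.230568 = -2.086130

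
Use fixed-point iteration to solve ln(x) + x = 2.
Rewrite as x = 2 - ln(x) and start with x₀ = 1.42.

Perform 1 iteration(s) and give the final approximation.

Equation: ln(x) + x = 2
Fixed-point form: x = 2 - ln(x)
x₀ = 1.42

x_1 = g(1.420000) = 1.649343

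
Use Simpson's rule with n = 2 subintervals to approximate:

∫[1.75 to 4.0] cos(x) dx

f(x) = cos(x)
a = 1.75, b = 4.0, n = 2
h = (b - a)/n = 1.125000

Simpson's rule: (h/3)[f(x₀) + 4f(x₁) + 2f(x₂) + ... + f(xₙ)]

x_0 = 1.7500, f(x_0) = -0.178246, coefficient = 1
x_1 = 2.8750, f(x_1) = -0.964674, coefficient = 4
x_2 = 4.0000, f(x_2) = -0.653644, coefficient = 1

I ≈ (1.125000/3) × -4.690586 = -1.758970
Exact value: -1.740788
Error: 0.018181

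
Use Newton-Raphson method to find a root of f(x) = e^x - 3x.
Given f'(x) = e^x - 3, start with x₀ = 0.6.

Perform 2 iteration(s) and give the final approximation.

f(x) = e^x - 3x
f'(x) = e^x - 3
x₀ = 0.6

Newton-Raphson formula: x_{n+1} = x_n - f(x_n)/f'(x_n)

Iteration 1:
  f(0.600000) = 0.022119
  f'(0.600000) = -1.177881
  x_1 = 0.600000 - 0.022119/(-1.177881) = 0.618778
Iteration 2:
  f(0.618778) = 0.000323
  f'(0.618778) = -1.143341
  x_2 = 0.618778 - 0.000323/(-1.143341) = 0.619061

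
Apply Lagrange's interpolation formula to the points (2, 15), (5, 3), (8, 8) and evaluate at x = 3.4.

Lagrange interpolation formula:
P(x) = Σ yᵢ × Lᵢ(x)
where Lᵢ(x) = Π_{j≠i} (x - xⱼ)/(xᵢ - xⱼ)

L_0(3.4) = (3.4 - 5)/(2 - 5) × (3.4 - 8)/(2 - 8) = 0.408889
L_1(3.4) = (3.4 - 2)/(5 - 2) × (3.4 - 8)/(5 - 8) = 0.715556
L_2(3.4) = (3.4 - 2)/(8 - 2) × (3.4 - 5)/(8 - 5) = -0.124444

P(3.4) = 15×L_0(3.4) + 3×L_1(3.4) + 8×L_2(3.4)
P(3.4) = 7.284444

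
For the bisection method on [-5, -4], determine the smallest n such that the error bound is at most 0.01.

We need (b-a)/2^n ≤ 0.01
(-4 - (-5))/2^n ≤ 0.01
1/2^n ≤ 0.01
2^n ≥ 100
n ≥ log₂(100) = 6.64
n ≥ 7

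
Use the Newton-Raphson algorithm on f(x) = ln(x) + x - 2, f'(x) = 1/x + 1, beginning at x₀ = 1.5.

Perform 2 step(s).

f(x) = ln(x) + x - 2
f'(x) = 1/x + 1
x₀ = 1.5

Newton-Raphson formula: x_{n+1} = x_n - f(x_n)/f'(x_n)

Iteration 1:
  f(1.500000) = -0.094535
  f'(1.500000) = 1.666667
  x_1 = 1.500000 - (-0.094535)/1.666667 = 1.556721
Iteration 2:
  f(1.556721) = -0.000697
  f'(1.556721) = 1.642376
  x_2 = 1.556721 - (-0.000697)/1.642376 = 1.557146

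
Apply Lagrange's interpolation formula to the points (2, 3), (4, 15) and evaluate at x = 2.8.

Lagrange interpolation formula:
P(x) = Σ yᵢ × Lᵢ(x)
where Lᵢ(x) = Π_{j≠i} (x - xⱼ)/(xᵢ - xⱼ)

L_0(2.8) = (2.8 - 4)/(2 - 4) = 0.600000
L_1(2.8) = (2.8 - 2)/(4 - 2) = 0.400000

P(2.8) = 3×L_0(2.8) + 15×L_1(2.8)
P(2.8) = 7.800000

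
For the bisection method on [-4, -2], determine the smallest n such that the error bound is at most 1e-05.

We need (b-a)/2^n ≤ 1e-05
(-2 - (-4))/2^n ≤ 1e-05
2/2^n ≤ 1e-05
2^n ≥ 200000
n ≥ log₂(200000) = 17.61
n ≥ 18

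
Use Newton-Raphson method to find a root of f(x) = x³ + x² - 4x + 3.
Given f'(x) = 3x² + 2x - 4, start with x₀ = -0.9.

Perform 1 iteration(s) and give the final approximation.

f(x) = x³ + x² - 4x + 3
f'(x) = 3x² + 2x - 4
x₀ = -0.9

Newton-Raphson formula: x_{n+1} = x_n - f(x_n)/f'(x_n)

Iteration 1:
  f(-0.900000) = 6.681000
  f'(-0.900000) = -3.370000
  x_1 = -0.900000 - 6.681000/(-3.370000) = 1.082493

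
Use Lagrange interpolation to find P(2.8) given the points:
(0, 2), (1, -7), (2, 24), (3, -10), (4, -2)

Lagrange interpolation formula:
P(x) = Σ yᵢ × Lᵢ(x)
where Lᵢ(x) = Π_{j≠i} (x - xⱼ)/(xᵢ - xⱼ)

L_0(2.8) = (2.8 - 1)/(0 - 1) × (2.8 - 2)/(0 - 2) × (2.8 - 3)/(0 - 3) × (2.8 - 4)/(0 - 4) = 0.014400
L_1(2.8) = (2.8 - 0)/(1 - 0) × (2.8 - 2)/(1 - 2) × (2.8 - 3)/(1 - 3) × (2.8 - 4)/(1 - 4) = -0.089600
L_2(2.8) = (2.8 - 0)/(2 - 0) × (2.8 - 1)/(2 - 1) × (2.8 - 3)/(2 - 3) × (2.8 - 4)/(2 - 4) = 0.302400
L_3(2.8) = (2.8 - 0)/(3 - 0) × (2.8 - 1)/(3 - 1) × (2.8 - 2)/(3 - 2) × (2.8 - 4)/(3 - 4) = 0.806400
L_4(2.8) = (2.8 - 0)/(4 - 0) × (2.8 - 1)/(4 - 1) × (2.8 - 2)/(4 - 2) × (2.8 - 3)/(4 - 3) = -0.033600

P(2.8) = 2×L_0(2.8) + (-7)×L_1(2.8) + 24×L_2(2.8) + (-10)×L_3(2.8) + (-2)×L_4(2.8)
P(2.8) = -0.083200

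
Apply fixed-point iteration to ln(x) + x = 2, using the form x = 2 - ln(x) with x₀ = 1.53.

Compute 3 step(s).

Equation: ln(x) + x = 2
Fixed-point form: x = 2 - ln(x)
x₀ = 1.53

x_1 = g(1.530000) = 1.574732
x_2 = g(1.574732) = 1.545915
x_3 = g(1.545915) = 1.564384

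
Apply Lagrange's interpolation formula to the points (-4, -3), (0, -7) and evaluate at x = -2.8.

Lagrange interpolation formula:
P(x) = Σ yᵢ × Lᵢ(x)
where Lᵢ(x) = Π_{j≠i} (x - xⱼ)/(xᵢ - xⱼ)

L_0(-2.8) = (-2.8 - 0)/(-4 - 0) = 0.700000
L_1(-2.8) = (-2.8 - (-4))/(0 - (-4)) = 0.300000

P(-2.8) = (-3)×L_0(-2.8) + (-7)×L_1(-2.8)
P(-2.8) = -4.200000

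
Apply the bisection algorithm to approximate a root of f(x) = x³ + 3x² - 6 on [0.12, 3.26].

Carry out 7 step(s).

f(x) = x³ + 3x² - 6
Initial interval: [0.12, 3.26]

Iteration 1:
  c_1 = (0.120000 + 3.260000)/2 = 1.690000
  f(c_1) = f(1.690000) = 7.395109
  f(a) × f(c) < 0, new interval: [0.120000, 1.690000]
Iteration 2:
  c_2 = (0.120000 + 1.690000)/2 = 0.905000
  f(c_2) = f(0.905000) = -2.801707
  f(a) × f(c) ≥ 0, new interval: [0.905000, 1.690000]
Iteration 3:
  c_3 = (0.905000 + 1.690000)/2 = 1.297500
  f(c_3) = f(1.297500) = 1.234868
  f(a) × f(c) < 0, new interval: [0.905000, 1.297500]
Iteration 4:
  c_4 = (0.905000 + 1.297500)/2 = 1.101250
  f(c_4) = f(1.101250) = -1.026203
  f(a) × f(c) ≥ 0, new interval: [1.101250, 1.297500]
Iteration 5:
  c_5 = (1.101250 + 1.297500)/2 = 1.199375
  f(c_5) = f(1.199375) = 0.040803
  f(a) × f(c) < 0, new interval: [1.101250, 1.199375]
Iteration 6:
  c_6 = (1.101250 + 1.199375)/2 = 1.150312
  f(c_6) = f(1.150312) = -0.508228
  f(a) × f(c) ≥ 0, new interval: [1.150312, 1.199375]
Iteration 7:
  c_7 = (1.150312 + 1.199375)/2 = 1.174844
  f(c_7) = f(1.174844) = -0.237639
  f(a) × f(c) ≥ 0, new interval: [1.174844, 1.199375]

After 7 iteration(s), the approximation is c_7 = 1.174844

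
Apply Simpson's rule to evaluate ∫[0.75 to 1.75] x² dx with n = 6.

f(x) = x²
a = 0.75, b = 1.75, n = 6
h = (b - a)/n = 0.166667

Simpson's rule: (h/3)[f(x₀) + 4f(x₁) + 2f(x₂) + ... + f(xₙ)]

x_0 = 0.7500, f(x_0) = 0.562500, coefficient = 1
x_1 = 0.9167, f(x_1) = 0.840278, coefficient = 4
x_2 = 1.0833, f(x_2) = 1.173611, coefficient = 2
x_3 = 1.2500, f(x_3) = 1.562500, coefficient = 4
x_4 = 1.4167, f(x_4) = 2.006944, coefficient = 2
x_5 = 1.5833, f(x_5) = 2.506944, coefficient = 4
x_6 = 1.7500, f(x_6) = 3.062500, coefficient = 1

I ≈ (0.166667/3) × 29.625000 = 1.645833
Exact value: 1.645833
Error: 0.000000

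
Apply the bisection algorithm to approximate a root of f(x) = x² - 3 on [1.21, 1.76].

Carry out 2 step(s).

f(x) = x² - 3
Initial interval: [1.21, 1.76]

Iteration 1:
  c_1 = (1.210000 + 1.760000)/2 = 1.485000
  f(c_1) = f(1.485000) = -0.794775
  f(a) × f(c) ≥ 0, new interval: [1.485000, 1.760000]
Iteration 2:
  c_2 = (1.485000 + 1.760000)/2 = 1.622500
  f(c_2) = f(1.622500) = -0.367494
  f(a) × f(c) ≥ 0, new interval: [1.622500, 1.760000]

After 2 iteration(s), the approximation is c_2 = 1.622500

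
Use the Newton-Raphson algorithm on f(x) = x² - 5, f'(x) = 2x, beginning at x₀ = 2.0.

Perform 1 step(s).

f(x) = x² - 5
f'(x) = 2x
x₀ = 2.0

Newton-Raphson formula: x_{n+1} = x_n - f(x_n)/f'(x_n)

Iteration 1:
  f(2.000000) = -1.000000
  f'(2.000000) = 4.000000
  x_1 = 2.000000 - (-1.000000)/4.000000 = 2.250000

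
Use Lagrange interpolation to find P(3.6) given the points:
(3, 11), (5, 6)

Lagrange interpolation formula:
P(x) = Σ yᵢ × Lᵢ(x)
where Lᵢ(x) = Π_{j≠i} (x - xⱼ)/(xᵢ - xⱼ)

L_0(3.6) = (3.6 - 5)/(3 - 5) = 0.700000
L_1(3.6) = (3.6 - 3)/(5 - 3) = 0.300000

P(3.6) = 11×L_0(3.6) + 6×L_1(3.6)
P(3.6) = 9.500000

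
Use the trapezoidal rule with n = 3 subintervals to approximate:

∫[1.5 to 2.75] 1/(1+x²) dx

f(x) = 1/(1+x²)
a = 1.5, b = 2.75, n = 3
h = (b - a)/n = 0.416667

Trapezoidal rule: (h/2)[f(x₀) + 2f(x₁) + 2f(x₂) + ... + f(xₙ)]

x_0 = 1.5000, f(x_0) = 0.307692, coefficient = 1
x_1 = 1.9167, f(x_1) = 0.213967, coefficient = 2
x_2 = 2.3333, f(x_2) = 0.155172, coefficient = 2
x_3 = 2.7500, f(x_3) = 0.116788, coefficient = 1

I ≈ (0.416667/2) × 1.162760 = 0.242242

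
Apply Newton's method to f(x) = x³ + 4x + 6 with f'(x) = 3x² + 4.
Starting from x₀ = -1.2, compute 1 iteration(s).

f(x) = x³ + 4x + 6
f'(x) = 3x² + 4
x₀ = -1.2

Newton-Raphson formula: x_{n+1} = x_n - f(x_n)/f'(x_n)

Iteration 1:
  f(-1.200000) = -0.528000
  f'(-1.200000) = 8.320000
  x_1 = -1.200000 - (-0.528000)/8.320000 = -1.136538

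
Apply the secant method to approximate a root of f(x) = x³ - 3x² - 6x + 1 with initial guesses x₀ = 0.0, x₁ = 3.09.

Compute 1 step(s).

f(x) = x³ - 3x² - 6x + 1
x₀ = 0.0, x₁ = 3.09

Secant formula: x_{n+1} = x_n - f(x_n)(x_n - x_{n-1})/(f(x_n) - f(x_{n-1}))

Iteration 1:
  f(0.000000) = 1.000000
  f(3.090000) = -16.680671
  x_2 = 3.090000 - (-16.680671)×(3.090000 - 0.000000)/(-16.680671 - 1.000000)
       = 0.174767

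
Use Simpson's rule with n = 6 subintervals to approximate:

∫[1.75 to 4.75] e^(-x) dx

f(x) = e^(-x)
a = 1.75, b = 4.75, n = 6
h = (b - a)/n = 0.500000

Simpson's rule: (h/3)[f(x₀) + 4f(x₁) + 2f(x₂) + ... + f(xₙ)]

x_0 = 1.7500, f(x_0) = 0.173774, coefficient = 1
x_1 = 2.2500, f(x_1) = 0.105399, coefficient = 4
x_2 = 2.7500, f(x_2) = 0.063928, coefficient = 2
x_3 = 3.2500, f(x_3) = 0.038774, coefficient = 4
x_4 = 3.7500, f(x_4) = 0.023518, coefficient = 2
x_5 = 4.2500, f(x_5) = 0.014264, coefficient = 4
x_6 = 4.7500, f(x_6) = 0.008652, coefficient = 1

I ≈ (0.500000/3) × 0.991068 = 0.165178
Exact value: 0.165122
Error: 0.000056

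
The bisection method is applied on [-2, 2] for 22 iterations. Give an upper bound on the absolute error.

Bisection error bound: |error| ≤ (b-a)/2^n
|error| ≤ (2 - (-2))/2^22 = 4/2^22
|error| ≤ 0.0000009537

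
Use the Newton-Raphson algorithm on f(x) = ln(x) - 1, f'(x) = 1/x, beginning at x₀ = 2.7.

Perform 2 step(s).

f(x) = ln(x) - 1
f'(x) = 1/x
x₀ = 2.7

Newton-Raphson formula: x_{n+1} = x_n - f(x_n)/f'(x_n)

Iteration 1:
  f(2.700000) = -0.006748
  f'(2.700000) = 0.370370
  x_1 = 2.700000 - (-0.006748)/0.370370 = 2.718220
Iteration 2:
  f(2.718220) = -0.000023
  f'(2.718220) = 0.367888
  x_2 = 2.718220 - (-0.000023)/0.367888 = 2.718282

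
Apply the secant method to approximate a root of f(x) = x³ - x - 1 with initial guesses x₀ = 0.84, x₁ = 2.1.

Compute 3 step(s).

f(x) = x³ - x - 1
x₀ = 0.84, x₁ = 2.1

Secant formula: x_{n+1} = x_n - f(x_n)(x_n - x_{n-1})/(f(x_n) - f(x_{n-1}))

Iteration 1:
  f(0.840000) = -1.247296
  f(2.100000) = 6.161000
  x_2 = 2.100000 - 6.161000×(2.100000 - 0.840000)/(6.161000 - (-1.247296))
       = 1.052140
Iteration 2:
  f(2.100000) = 6.161000
  f(1.052140) = -0.887423
  x_3 = 1.052140 - (-0.887423)×(1.052140 - 2.100000)/(-0.887423 - 6.161000)
       = 1.184069
Iteration 3:
  f(1.052140) = -0.887423
  f(1.184069) = -0.523981
  x_4 = 1.184069 - (-0.523981)×(1.184069 - 1.052140)/(-0.523981 - (-0.887423))
       = 1.374274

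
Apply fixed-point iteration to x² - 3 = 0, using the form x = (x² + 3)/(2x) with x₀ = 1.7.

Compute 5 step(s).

Equation: x² - 3 = 0
Fixed-point form: x = (x² + 3)/(2x)
x₀ = 1.7

x_1 = g(1.700000) = 1.732353
x_2 = g(1.732353) = 1.732051
x_3 = g(1.732051) = 1.732051
x_4 = g(1.732051) = 1.732051
x_5 = g(1.732051) = 1.732051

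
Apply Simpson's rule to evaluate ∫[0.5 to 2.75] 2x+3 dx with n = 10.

f(x) = 2x+3
a = 0.5, b = 2.75, n = 10
h = (b - a)/n = 0.225000

Simpson's rule: (h/3)[f(x₀) + 4f(x₁) + 2f(x₂) + ... + f(xₙ)]

x_0 = 0.5000, f(x_0) = 4.000000, coefficient = 1
x_1 = 0.7250, f(x_1) = 4.450000, coefficient = 4
x_2 = 0.9500, f(x_2) = 4.900000, coefficient = 2
x_3 = 1.1750, f(x_3) = 5.350000, coefficient = 4
x_4 = 1.4000, f(x_4) = 5.800000, coefficient = 2
x_5 = 1.6250, f(x_5) = 6.250000, coefficient = 4
x_6 = 1.8500, f(x_6) = 6.700000, coefficient = 2
x_7 = 2.0750, f(x_7) = 7.150000, coefficient = 4
x_8 = 2.3000, f(x_8) = 7.600000, coefficient = 2
x_9 = 2.5250, f(x_9) = 8.050000, coefficient = 4
x_10 = 2.7500, f(x_10) = 8.500000, coefficient = 1

I ≈ (0.225000/3) × 187.500000 = 14.062500
Exact value: 14.062500
Error: 0.000000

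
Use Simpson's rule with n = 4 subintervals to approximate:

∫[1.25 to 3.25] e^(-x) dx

f(x) = e^(-x)
a = 1.25, b = 3.25, n = 4
h = (b - a)/n = 0.500000

Simpson's rule: (h/3)[f(x₀) + 4f(x₁) + 2f(x₂) + ... + f(xₙ)]

x_0 = 1.2500, f(x_0) = 0.286505, coefficient = 1
x_1 = 1.7500, f(x_1) = 0.173774, coefficient = 4
x_2 = 2.2500, f(x_2) = 0.105399, coefficient = 2
x_3 = 2.7500, f(x_3) = 0.063928, coefficient = 4
x_4 = 3.2500, f(x_4) = 0.038774, coefficient = 1

I ≈ (0.500000/3) × 1.486885 = 0.247814
Exact value: 0.247731
Error: 0.000084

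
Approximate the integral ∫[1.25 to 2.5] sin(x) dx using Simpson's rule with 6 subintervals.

f(x) = sin(x)
a = 1.25, b = 2.5, n = 6
h = (b - a)/n = 0.208333

Simpson's rule: (h/3)[f(x₀) + 4f(x₁) + 2f(x₂) + ... + f(xₙ)]

x_0 = 1.2500, f(x_0) = 0.948985, coefficient = 1
x_1 = 1.4583, f(x_1) = 0.993683, coefficient = 4
x_2 = 1.6667, f(x_2) = 0.995408, coefficient = 2
x_3 = 1.8750, f(x_3) = 0.954086, coefficient = 4
x_4 = 2.0833, f(x_4) = 0.871503, coefficient = 2
x_5 = 2.2917, f(x_5) = 0.751232, coefficient = 4
x_6 = 2.5000, f(x_6) = 0.598472, coefficient = 1

I ≈ (0.208333/3) × 16.077279 = 1.116478
Exact value: 1.116466
Error: 0.000012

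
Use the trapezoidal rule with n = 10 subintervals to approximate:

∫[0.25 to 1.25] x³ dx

f(x) = x³
a = 0.25, b = 1.25, n = 10
h = (b - a)/n = 0.100000

Trapezoidal rule: (h/2)[f(x₀) + 2f(x₁) + 2f(x₂) + ... + f(xₙ)]

x_0 = 0.2500, f(x_0) = 0.015625, coefficient = 1
x_1 = 0.3500, f(x_1) = 0.042875, coefficient = 2
x_2 = 0.4500, f(x_2) = 0.091125, coefficient = 2
x_3 = 0.5500, f(x_3) = 0.166375, coefficient = 2
x_4 = 0.6500, f(x_4) = 0.274625, coefficient = 2
x_5 = 0.7500, f(x_5) = 0.421875, coefficient = 2
x_6 = 0.8500, f(x_6) = 0.614125, coefficient = 2
x_7 = 0.9500, f(x_7) = 0.857375, coefficient = 2
x_8 = 1.0500, f(x_8) = 1.157625, coefficient = 2
x_9 = 1.1500, f(x_9) = 1.520875, coefficient = 2
x_10 = 1.2500, f(x_10) = 1.953125, coefficient = 1

I ≈ (0.100000/2) × 12.262500 = 0.613125
Exact value: 0.609375
Error: 0.003750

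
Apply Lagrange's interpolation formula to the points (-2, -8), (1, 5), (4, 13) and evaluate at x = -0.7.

Lagrange interpolation formula:
P(x) = Σ yᵢ × Lᵢ(x)
where Lᵢ(x) = Π_{j≠i} (x - xⱼ)/(xᵢ - xⱼ)

L_0(-0.7) = (-0.7 - 1)/(-2 - 1) × (-0.7 - 4)/(-2 - 4) = 0.443889
L_1(-0.7) = (-0.7 - (-2))/(1 - (-2)) × (-0.7 - 4)/(1 - 4) = 0.678889
L_2(-0.7) = (-0.7 - (-2))/(4 - (-2)) × (-0.7 - 1)/(4 - 1) = -0.122778

P(-0.7) = (-8)×L_0(-0.7) + 5×L_1(-0.7) + 13×L_2(-0.7)
P(-0.7) = -1.752778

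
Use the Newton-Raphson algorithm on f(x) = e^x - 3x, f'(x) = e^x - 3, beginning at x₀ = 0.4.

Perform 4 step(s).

f(x) = e^x - 3x
f'(x) = e^x - 3
x₀ = 0.4

Newton-Raphson formula: x_{n+1} = x_n - f(x_n)/f'(x_n)

Iteration 1:
  f(0.400000) = 0.291825
  f'(0.400000) = -1.508175
  x_1 = 0.400000 - 0.291825/(-1.508175) = 0.593495
Iteration 2:
  f(0.593495) = 0.029819
  f'(0.593495) = -1.189695
  x_2 = 0.593495 - 0.029819/(-1.189695) = 0.618560
Iteration 3:
  f(0.618560) = 0.000573
  f'(0.618560) = -1.143747
  x_3 = 0.618560 - 0.000573/(-1.143747) = 0.619061
Iteration 4:
  f(0.619061) = 0.000000
  f'(0.619061) = -1.142817
  x_4 = 0.619061 - 0.000000/(-1.142817) = 0.619061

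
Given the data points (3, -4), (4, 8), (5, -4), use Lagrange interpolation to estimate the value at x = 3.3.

Lagrange interpolation formula:
P(x) = Σ yᵢ × Lᵢ(x)
where Lᵢ(x) = Π_{j≠i} (x - xⱼ)/(xᵢ - xⱼ)

L_0(3.3) = (3.3 - 4)/(3 - 4) × (3.3 - 5)/(3 - 5) = 0.595000
L_1(3.3) = (3.3 - 3)/(4 - 3) × (3.3 - 5)/(4 - 5) = 0.510000
L_2(3.3) = (3.3 - 3)/(5 - 3) × (3.3 - 4)/(5 - 4) = -0.105000

P(3.3) = (-4)×L_0(3.3) + 8×L_1(3.3) + (-4)×L_2(3.3)
P(3.3) = 2.120000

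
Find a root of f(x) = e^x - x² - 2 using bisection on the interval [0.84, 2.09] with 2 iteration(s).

f(x) = e^x - x² - 2
Initial interval: [0.84, 2.09]

Iteration 1:
  c_1 = (0.840000 + 2.090000)/2 = 1.465000
  f(c_1) = f(1.465000) = 0.181318
  f(a) × f(c) < 0, new interval: [0.840000, 1.465000]
Iteration 2:
  c_2 = (0.840000 + 1.465000)/2 = 1.152500
  f(c_2) = f(1.152500) = -0.162158
  f(a) × f(c) ≥ 0, new interval: [1.152500, 1.465000]

After 2 iteration(s), the approximation is c_2 = 1.152500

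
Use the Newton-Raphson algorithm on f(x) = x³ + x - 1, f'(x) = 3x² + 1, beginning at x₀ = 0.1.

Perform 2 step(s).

f(x) = x³ + x - 1
f'(x) = 3x² + 1
x₀ = 0.1

Newton-Raphson formula: x_{n+1} = x_n - f(x_n)/f'(x_n)

Iteration 1:
  f(0.100000) = -0.899000
  f'(0.100000) = 1.030000
  x_1 = 0.100000 - (-0.899000)/1.030000 = 0.972816
Iteration 2:
  f(0.972816) = 0.893459
  f'(0.972816) = 3.839110
  x_2 = 0.972816 - 0.893459/3.839110 = 0.740090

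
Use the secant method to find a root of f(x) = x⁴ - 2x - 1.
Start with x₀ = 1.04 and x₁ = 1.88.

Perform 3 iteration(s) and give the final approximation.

f(x) = x⁴ - 2x - 1
x₀ = 1.04, x₁ = 1.88

Secant formula: x_{n+1} = x_n - f(x_n)(x_n - x_{n-1})/(f(x_n) - f(x_{n-1}))

Iteration 1:
  f(1.040000) = -1.910141
  f(1.880000) = 7.731983
  x_2 = 1.880000 - 7.731983×(1.880000 - 1.040000)/(7.731983 - (-1.910141))
       = 1.206407
Iteration 2:
  f(1.880000) = 7.731983
  f(1.206407) = -1.294572
  x_3 = 1.206407 - (-1.294572)×(1.206407 - 1.880000)/(-1.294572 - 7.731983)
       = 1.303013
Iteration 3:
  f(1.206407) = -1.294572
  f(1.303013) = -0.723358
  x_4 = 1.303013 - (-0.723358)×(1.303013 - 1.206407)/(-0.723358 - (-1.294572))
       = 1.425349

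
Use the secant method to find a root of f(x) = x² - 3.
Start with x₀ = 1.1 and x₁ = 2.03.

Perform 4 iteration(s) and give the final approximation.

f(x) = x² - 3
x₀ = 1.1, x₁ = 2.03

Secant formula: x_{n+1} = x_n - f(x_n)(x_n - x_{n-1})/(f(x_n) - f(x_{n-1}))

Iteration 1:
  f(1.100000) = -1.790000
  f(2.030000) = 1.120900
  x_2 = 2.030000 - 1.120900×(2.030000 - 1.100000)/(1.120900 - (-1.790000))
       = 1.671885
Iteration 2:
  f(2.030000) = 1.120900
  f(1.671885) = -0.204801
  x_3 = 1.671885 - (-0.204801)×(1.671885 - 2.030000)/(-0.204801 - 1.120900)
       = 1.727208
Iteration 3:
  f(1.671885) = -0.204801
  f(1.727208) = -0.016751
  x_4 = 1.727208 - (-0.016751)×(1.727208 - 1.671885)/(-0.016751 - (-0.204801))
       = 1.732137
Iteration 4:
  f(1.727208) = -0.016751
  f(1.732137) = 0.000297
  x_5 = 1.732137 - 0.000297×(1.732137 - 1.727208)/(0.000297 - (-0.016751))
       = 1.732051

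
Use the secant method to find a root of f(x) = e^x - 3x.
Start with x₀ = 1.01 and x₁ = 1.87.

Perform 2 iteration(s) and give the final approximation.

f(x) = e^x - 3x
x₀ = 1.01, x₁ = 1.87

Secant formula: x_{n+1} = x_n - f(x_n)(x_n - x_{n-1})/(f(x_n) - f(x_{n-1}))

Iteration 1:
  f(1.010000) = -0.284399
  f(1.870000) = 0.878296
  x_2 = 1.870000 - 0.878296×(1.870000 - 1.010000)/(0.878296 - (-0.284399))
       = 1.220359
Iteration 2:
  f(1.870000) = 0.878296
  f(1.220359) = -0.272673
  x_3 = 1.220359 - (-0.272673)×(1.220359 - 1.870000)/(-0.272673 - 0.878296)
       = 1.374264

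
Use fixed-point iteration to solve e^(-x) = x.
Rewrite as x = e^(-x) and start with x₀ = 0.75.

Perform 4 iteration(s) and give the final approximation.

Equation: e^(-x) = x
Fixed-point form: x = e^(-x)
x₀ = 0.75

x_1 = g(0.750000) = 0.472367
x_2 = g(0.472367) = 0.623525
x_3 = g(0.623525) = 0.536052
x_4 = g(0.536052) = 0.585054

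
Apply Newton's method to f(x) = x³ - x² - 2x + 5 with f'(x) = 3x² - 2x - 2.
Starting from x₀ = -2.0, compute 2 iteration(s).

f(x) = x³ - x² - 2x + 5
f'(x) = 3x² - 2x - 2
x₀ = -2.0

Newton-Raphson formula: x_{n+1} = x_n - f(x_n)/f'(x_n)

Iteration 1:
  f(-2.000000) = -3.000000
  f'(-2.000000) = 14.000000
  x_1 = -2.000000 - (-3.000000)/14.000000 = -1.785714
Iteration 2:
  f(-1.785714) = -0.311589
  f'(-1.785714) = 11.137755
  x_2 = -1.785714 - (-0.311589)/11.137755 = -1.757738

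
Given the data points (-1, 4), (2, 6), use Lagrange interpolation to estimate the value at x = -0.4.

Lagrange interpolation formula:
P(x) = Σ yᵢ × Lᵢ(x)
where Lᵢ(x) = Π_{j≠i} (x - xⱼ)/(xᵢ - xⱼ)

L_0(-0.4) = (-0.4 - 2)/(-1 - 2) = 0.800000
L_1(-0.4) = (-0.4 - (-1))/(2 - (-1)) = 0.200000

P(-0.4) = 4×L_0(-0.4) + 6×L_1(-0.4)
P(-0.4) = 4.400000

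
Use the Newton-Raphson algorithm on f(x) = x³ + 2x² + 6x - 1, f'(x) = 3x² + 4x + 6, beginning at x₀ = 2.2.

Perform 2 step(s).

f(x) = x³ + 2x² + 6x - 1
f'(x) = 3x² + 4x + 6
x₀ = 2.2

Newton-Raphson formula: x_{n+1} = x_n - f(x_n)/f'(x_n)

Iteration 1:
  f(2.200000) = 32.528000
  f'(2.200000) = 29.320000
  x_1 = 2.200000 - 32.528000/29.320000 = 1.090587
Iteration 2:
  f(1.090587) = 9.219399
  f'(1.090587) = 13.930484
  x_2 = 1.090587 - 9.219399/13.930484 = 0.428772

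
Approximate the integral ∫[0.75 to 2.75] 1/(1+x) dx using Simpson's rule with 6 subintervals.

f(x) = 1/(1+x)
a = 0.75, b = 2.75, n = 6
h = (b - a)/n = 0.333333

Simpson's rule: (h/3)[f(x₀) + 4f(x₁) + 2f(x₂) + ... + f(xₙ)]

x_0 = 0.7500, f(x_0) = 0.571429, coefficient = 1
x_1 = 1.0833, f(x_1) = 0.480000, coefficient = 4
x_2 = 1.4167, f(x_2) = 0.413793, coefficient = 2
x_3 = 1.7500, f(x_3) = 0.363636, coefficient = 4
x_4 = 2.0833, f(x_4) = 0.324324, coefficient = 2
x_5 = 2.4167, f(x_5) = 0.292683, coefficient = 4
x_6 = 2.7500, f(x_6) = 0.266667, coefficient = 1

I ≈ (0.333333/3) × 6.859607 = 0.762179
Exact value: 0.762140
Error: 0.000039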